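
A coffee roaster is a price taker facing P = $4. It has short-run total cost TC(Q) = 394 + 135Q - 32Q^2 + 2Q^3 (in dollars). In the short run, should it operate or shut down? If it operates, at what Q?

From TC, MC = TC'(Q) = 135 - 64Q + 6Q^2 and AVC = VC/Q = 135 - 32Q + 2Q^2.
The AVC parabola has its vertex at Q = 32/4 = 8, where AVC = 135 - 32·8 + 2·8^2 = $7.
P = $4 lies below min AVC = $7; no output level covers variable cost.
The firm minimizes its loss by shutting down and losing only its fixed cost of $394.

Shut down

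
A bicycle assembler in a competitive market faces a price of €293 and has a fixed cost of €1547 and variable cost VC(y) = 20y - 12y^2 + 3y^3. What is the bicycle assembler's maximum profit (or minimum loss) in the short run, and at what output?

Profit = -€77 at y = 7

AVC = 20 - 12y + 3y^2 has its minimum €8 at y = 2; price €293 clears that bar, so the firm operates.
With MC = 20 - 24y + 9y^2, P = MC on the upward-sloping part at y* = 7.
TR = 293·7 = 2051. TC = 1547 + 581 = 2128. Profit = 2051 − 2128 = -€77.
Shutting down would mean losing the fixed cost of €1547, so operating at a loss of €77 is better by €1470.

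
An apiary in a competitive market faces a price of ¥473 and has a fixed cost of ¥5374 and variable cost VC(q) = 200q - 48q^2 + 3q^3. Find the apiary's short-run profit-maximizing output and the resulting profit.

AVC = 200 - 48q + 3q^2; min AVC = ¥8 at q = 8. Since P = ¥473 ≥ min AVC, the firm produces.
MC = 200 - 96q + 9q^2. Setting P = MC and taking the root on the rising branch gives q* = 13.
TR = 473·13 = 6149. TC = 5374 + 1079 = 6453. Profit = 6149 − 6453 = -¥304.
By producing, the firm covers all variable cost plus ¥5070 of fixed cost; shutting down would lose the full ¥5374.

Profit = -¥304 at q = 13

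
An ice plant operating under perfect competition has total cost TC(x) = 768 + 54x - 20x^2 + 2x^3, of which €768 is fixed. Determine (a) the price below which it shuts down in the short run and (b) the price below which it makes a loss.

Shutdown price = €4; break-even price = €118

AVC = 54 - 20x + 2x^2; minimized at x = 5, giving min AVC = €4. That is the shutdown price.
ATC = 768/x + 54 - 20x + 2x^2. Setting dATC/dx = −768/x^2 − 20 + 4x = 0 gives x = 8 (since 4·8^3 − 20·8^2 = 768).
min ATC = 768/8 + 54 − 20·8 + 2·8^2 = €118. That is the break-even price.
For €4 ≤ P < €118 the firm produces at a loss; below €4 it shuts down.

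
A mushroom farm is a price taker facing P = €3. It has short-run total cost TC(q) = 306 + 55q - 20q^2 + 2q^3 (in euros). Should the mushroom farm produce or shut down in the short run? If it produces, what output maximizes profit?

Shut down

Variable cost is VC = 55q - 20q^2 + 2q^3, so AVC = VC/q = 55 - 20q + 2q^2 and MC = dTC/dq = 55 - 40q + 6q^2.
The AVC parabola has its vertex at q = 20/4 = 5, where AVC = 55 - 20·5 + 2·5^2 = €5.
Since P = €3 < min AVC = €5, price fails to cover variable cost at any output.
Shutting down limits the loss to fixed cost, €306.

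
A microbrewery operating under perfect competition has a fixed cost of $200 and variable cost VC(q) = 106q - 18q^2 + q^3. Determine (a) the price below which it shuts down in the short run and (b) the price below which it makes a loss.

AVC = 106 - 18q + q^2; minimized at q = 9, giving min AVC = $25. That is the shutdown price.
ATC = 200/q + 106 - 18q + q^2. Setting dATC/dq = −200/q^2 − 18 + 2q = 0 gives q = 10 (since 2·10^3 − 18·10^2 = 200).
min ATC = 200/10 + 106 − 18·10 + 10^2 = $46. That is the break-even price.
Between these two prices the firm operates at a loss; above $46 it earns a profit.

Shutdown price = $25; break-even price = $46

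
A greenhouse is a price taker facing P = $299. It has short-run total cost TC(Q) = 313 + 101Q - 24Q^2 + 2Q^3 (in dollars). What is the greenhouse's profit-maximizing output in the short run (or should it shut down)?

Produce at Q = 11

Strip out fixed cost: VC = 101Q - 24Q^2 + 2Q^3. Then AVC = 101 - 24Q + 2Q^2 and MC = 101 - 48Q + 6Q^2.
AVC is minimized where dAVC/dQ = -24 + 4Q = 0, at Q = 6; min AVC = 101 - 24·6 + 2·6^2 = $29.
Because $299 ≥ $29, revenue can cover variable cost; the firm operates.
P = MC gives -198 - 48Q + 6Q^2 = 0, with roots -3 and 11. Take the larger (rising MC): Q* = 11.
Check: AVC at Q = 11 is $79 ≤ P, so revenue covers variable cost.
Profit = P·Q − TC = 299·11 − 1182 = $2107.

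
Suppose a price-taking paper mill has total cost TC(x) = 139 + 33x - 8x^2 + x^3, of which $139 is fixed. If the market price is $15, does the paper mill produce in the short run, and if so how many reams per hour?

From TC, MC = TC'(x) = 33 - 16x + 3x^2 and AVC = VC/x = 33 - 8x + x^2.
The AVC parabola has its vertex at x = 8/2 = 4, where AVC = 33 - 8·4 + 4^2 = $17.
With P < min AVC ($15 < $17), every unit sold adds to the loss.
Best response: produce nothing and absorb the $139 fixed cost.

Shut down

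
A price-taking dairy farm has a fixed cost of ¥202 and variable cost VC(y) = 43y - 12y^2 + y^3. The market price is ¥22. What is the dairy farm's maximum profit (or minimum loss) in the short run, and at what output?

Profit = -¥104 at y = 7

AVC = 43 - 12y + y^2; min AVC = ¥7 at y = 6. Since P = ¥22 ≥ min AVC, the firm produces.
With MC = 43 - 24y + 3y^2, P = MC on the upward-sloping part at y* = 7.
TR = 22·7 = 154. TC = 202 + 56 = 258. Profit = 154 − 258 = -¥104.
That loss of ¥104 beats the ¥202 the firm would lose by shutting down; producing recovers ¥98 of fixed cost.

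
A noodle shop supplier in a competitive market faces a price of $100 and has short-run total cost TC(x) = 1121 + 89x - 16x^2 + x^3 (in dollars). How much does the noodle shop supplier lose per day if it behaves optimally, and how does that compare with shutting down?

Profit = -$395 at x = 11

AVC = 89 - 16x + x^2; min AVC = $25 at x = 8. Since P = $100 ≥ min AVC, the firm produces.
MC = 89 - 32x + 3x^2. Setting P = MC and taking the root on the rising branch gives x* = 11.
TR = 100·11 = 1100. TC = 1121 + 374 = 1495. Profit = 1100 − 1495 = -$395.
That loss of $395 beats the $1121 the firm would lose by shutting down; producing recovers $726 of fixed cost.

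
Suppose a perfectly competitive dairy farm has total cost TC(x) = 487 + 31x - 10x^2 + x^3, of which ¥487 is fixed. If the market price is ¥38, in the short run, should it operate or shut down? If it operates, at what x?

Produce at x = 7

Variable cost is VC = 31x - 10x^2 + x^3, so AVC = VC/x = 31 - 10x + x^2 and MC = dTC/dx = 31 - 20x + 3x^2.
AVC is minimized where dAVC/dx = -10 + 2x = 0, at x = 5; min AVC = 31 - 10·5 + 5^2 = ¥6.
Since P = ¥38 ≥ min AVC = ¥6, price covers variable cost and the firm should produce.
P = MC gives -7 - 20x + 3x^2 = 0, with roots -1/3 and 7. Take the larger (rising MC): x* = 7.
Check: AVC at x = 7 is ¥10 ≤ P, so revenue covers variable cost.
Profit = P·x − TC = 38·7 − 557 = -¥291, a loss, but smaller than the ¥487 fixed cost the firm would lose by shutting down.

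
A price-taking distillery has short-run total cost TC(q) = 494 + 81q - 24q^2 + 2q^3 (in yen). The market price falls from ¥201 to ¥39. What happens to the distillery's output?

MC = 81 - 48q + 6q^2; the shutdown threshold is min AVC = ¥9 (at q = 6).
At P = ¥201 ≥ min AVC, set P = MC on the rising branch: q = 10.
At P = ¥39 ≥ min AVC, set P = MC: q = 7. The firm stays open but cuts output.

Output falls from 10 to 7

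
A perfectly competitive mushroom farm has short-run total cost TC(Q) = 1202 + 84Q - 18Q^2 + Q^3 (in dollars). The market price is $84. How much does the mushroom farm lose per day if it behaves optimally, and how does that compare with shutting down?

AVC = 84 - 18Q + Q^2; min AVC = $3 at Q = 9. Since P = $84 ≥ min AVC, the firm produces.
MC = 84 - 36Q + 3Q^2. Setting P = MC and taking the root on the rising branch gives Q* = 12.
TR = 84·12 = 1008. TC = 1202 + 144 = 1346. Profit = 1008 − 1346 = -$338.
By producing, the firm covers all variable cost plus $864 of fixed cost; shutting down would lose the full $1202.

Profit = -$338 at Q = 12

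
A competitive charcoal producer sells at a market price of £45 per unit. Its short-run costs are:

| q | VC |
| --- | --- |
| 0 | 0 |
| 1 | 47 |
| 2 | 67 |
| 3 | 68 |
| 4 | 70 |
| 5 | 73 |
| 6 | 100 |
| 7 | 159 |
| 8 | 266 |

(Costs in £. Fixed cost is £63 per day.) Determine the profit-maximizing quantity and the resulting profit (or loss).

q = 6; profit = £107

Tabulate TR − TC: q=0: -63; q=1: -65; q=2: -40; q=3: 4; q=4: 47; q=5: 89; q=6: 107; q=7: 93; q=8: 31.
Profit is maximized at q = 6. AVC there is 100/6 = £16.67 ≤ P, so producing beats shutting down (which would give -£63).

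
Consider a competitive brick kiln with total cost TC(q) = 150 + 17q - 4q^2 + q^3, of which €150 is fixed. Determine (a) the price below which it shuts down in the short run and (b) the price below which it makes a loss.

AVC = 17 - 4q + q^2; minimized at q = 2, giving min AVC = €13. That is the shutdown price.
ATC = 150/q + 17 - 4q + q^2. Setting dATC/dq = −150/q^2 − 4 + 2q = 0 gives q = 5 (since 2·5^3 − 4·5^2 = 150).
min ATC = 150/5 + 17 − 4·5 + 5^2 = €52. That is the break-even price.
For €13 ≤ P < €52 the firm produces at a loss; below €13 it shuts down.

Shutdown price = €13; break-even price = €52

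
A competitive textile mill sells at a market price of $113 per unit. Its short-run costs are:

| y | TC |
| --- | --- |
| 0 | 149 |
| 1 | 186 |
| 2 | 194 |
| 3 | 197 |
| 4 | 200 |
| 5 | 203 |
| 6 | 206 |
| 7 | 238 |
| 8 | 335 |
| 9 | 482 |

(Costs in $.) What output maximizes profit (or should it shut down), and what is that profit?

Profit at each row (π = 113y − TC): y=0: -149; y=1: -73; y=2: 32; y=3: 142; y=4: 252; y=5: 362; y=6: 472; y=7: 553; y=8: 569; y=9: 535.
Profit is maximized at y = 8. AVC there is 186/8 = $23.25 ≤ P, so producing beats shutting down (which would give -$149).

y = 8; profit = $569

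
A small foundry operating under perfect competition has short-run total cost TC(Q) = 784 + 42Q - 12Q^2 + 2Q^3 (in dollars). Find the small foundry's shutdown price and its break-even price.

AVC = 42 - 12Q + 2Q^2; minimized at Q = 3, giving min AVC = $24. That is the shutdown price.
ATC = 784/Q + 42 - 12Q + 2Q^2. Setting dATC/dQ = −784/Q^2 − 12 + 4Q = 0 gives Q = 7 (since 4·7^3 − 12·7^2 = 784).
min ATC = 784/7 + 42 − 12·7 + 2·7^2 = $168. That is the break-even price.
For $24 ≤ P < $168 the firm produces at a loss; below $24 it shuts down.

Shutdown price = $24; break-even price = $168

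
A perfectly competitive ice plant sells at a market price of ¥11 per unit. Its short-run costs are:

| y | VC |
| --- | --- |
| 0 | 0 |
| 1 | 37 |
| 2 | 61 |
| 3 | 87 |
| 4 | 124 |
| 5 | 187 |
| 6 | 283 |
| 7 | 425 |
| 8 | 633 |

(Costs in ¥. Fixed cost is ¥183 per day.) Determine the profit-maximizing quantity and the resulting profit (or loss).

Compute π = P·y − TC at each output: y=0: -183; y=1: -209; y=2: -222; y=3: -237; y=4: -263; y=5: -315; y=6: -400; y=7: -531; y=8: -728.
Profit is highest at y = 0. Equivalently, the lowest AVC in the table is 87/3 ≈ ¥29 at y = 3, and P = ¥11 falls below it — price never covers variable cost, so the firm shuts down and loses only its fixed cost.

y = 0 (shut down); profit = -¥183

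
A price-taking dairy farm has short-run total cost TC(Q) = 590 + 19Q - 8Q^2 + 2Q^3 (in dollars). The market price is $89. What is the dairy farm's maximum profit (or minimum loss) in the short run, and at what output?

AVC = 19 - 8Q + 2Q^2; min AVC = $11 at Q = 2. Since P = $89 ≥ min AVC, the firm produces.
With MC = 19 - 16Q + 6Q^2, P = MC on the upward-sloping part at Q* = 5.
TR = 89·5 = 445. TC = 590 + 145 = 735. Profit = 445 − 735 = -$290.
Shutting down would mean losing the fixed cost of $590, so operating at a loss of $290 is better by $300.

Profit = -$290 at Q = 5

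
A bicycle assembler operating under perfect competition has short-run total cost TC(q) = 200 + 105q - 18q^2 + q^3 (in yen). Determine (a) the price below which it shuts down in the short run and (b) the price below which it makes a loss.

AVC = 105 - 18q + q^2; minimized at q = 9, giving min AVC = ¥24. That is the shutdown price.
ATC = 200/q + 105 - 18q + q^2. Setting dATC/dq = −200/q^2 − 18 + 2q = 0 gives q = 10 (since 2·10^3 − 18·10^2 = 200).
min ATC = 200/10 + 105 − 18·10 + 10^2 = ¥45. That is the break-even price.
Between these two prices the firm operates at a loss; above ¥45 it earns a profit.

Shutdown price = ¥24; break-even price = ¥45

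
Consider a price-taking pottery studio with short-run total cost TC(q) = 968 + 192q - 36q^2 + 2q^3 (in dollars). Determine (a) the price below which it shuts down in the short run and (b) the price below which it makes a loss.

Shutdown price = $30; break-even price = $126

AVC = 192 - 36q + 2q^2; minimized at q = 9, giving min AVC = $30. That is the shutdown price.
ATC = 968/q + 192 - 36q + 2q^2. Setting dATC/dq = −968/q^2 − 36 + 4q = 0 gives q = 11 (since 4·11^3 − 36·11^2 = 968).
min ATC = 968/11 + 192 − 36·11 + 2·11^2 = $126. That is the break-even price.
For $30 ≤ P < $126 the firm produces at a loss; below $30 it shuts down.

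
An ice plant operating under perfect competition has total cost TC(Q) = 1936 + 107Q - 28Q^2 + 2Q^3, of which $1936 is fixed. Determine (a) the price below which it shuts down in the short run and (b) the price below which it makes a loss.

Shutdown price = $9; break-even price = $217

AVC = 107 - 28Q + 2Q^2; minimized at Q = 7, giving min AVC = $9. That is the shutdown price.
ATC = 1936/Q + 107 - 28Q + 2Q^2. Setting dATC/dQ = −1936/Q^2 − 28 + 4Q = 0 gives Q = 11 (since 4·11^3 − 28·11^2 = 1936).
min ATC = 1936/11 + 107 − 28·11 + 2·11^2 = $217. That is the break-even price.
Between these two prices the firm operates at a loss; above $217 it earns a profit.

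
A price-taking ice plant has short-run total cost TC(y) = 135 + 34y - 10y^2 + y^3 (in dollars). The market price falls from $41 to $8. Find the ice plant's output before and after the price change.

AVC = 34 - 10y + y^2, minimized at y = 5 where min AVC = $9. MC = 34 - 20y + 3y^2.
With P = $41 above the shutdown price, P = MC gives y = 7.
At P = $8 < min AVC = $9, price no longer covers variable cost at any output, so the firm shuts down: y = 0.

Output falls from 7 to 0 (the firm shuts down)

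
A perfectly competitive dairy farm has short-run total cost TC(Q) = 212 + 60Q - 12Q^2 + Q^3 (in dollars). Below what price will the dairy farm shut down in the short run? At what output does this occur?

$24 per unit, at Q = 6

The shutdown price is the minimum of AVC. VC = 60Q - 12Q^2 + Q^3, so AVC = 60 - 12Q + Q^2.
dAVC/dQ = -12 + 2Q = 0 gives Q = 6. min AVC = 60 - 12·6 + 6^2 = 24.
For P < $24 the firm produces nothing.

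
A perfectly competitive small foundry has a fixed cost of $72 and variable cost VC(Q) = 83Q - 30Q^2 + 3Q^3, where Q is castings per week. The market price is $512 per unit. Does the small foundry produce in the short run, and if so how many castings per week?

Strip out fixed cost: VC = 83Q - 30Q^2 + 3Q^3. Then AVC = 83 - 30Q + 3Q^2 and MC = 83 - 60Q + 9Q^2.
The AVC parabola has its vertex at Q = 30/6 = 5, where AVC = 83 - 30·5 + 3·5^2 = $8.
Because $512 ≥ $8, revenue can cover variable cost; the firm operates.
P = MC gives -429 - 60Q + 9Q^2 = 0, with roots -13/3 and 11. Take the larger (rising MC): Q* = 11.
Check: AVC at Q = 11 is $116 ≤ P, so revenue covers variable cost.
Profit = P·Q − TC = 512·11 − 1348 = $4284.

Produce at Q = 11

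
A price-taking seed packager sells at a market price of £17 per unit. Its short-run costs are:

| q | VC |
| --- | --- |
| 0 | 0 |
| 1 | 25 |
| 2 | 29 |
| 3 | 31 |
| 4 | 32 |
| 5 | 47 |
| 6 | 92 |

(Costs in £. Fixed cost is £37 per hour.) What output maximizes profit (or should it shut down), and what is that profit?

Tabulate TR − TC: q=0: -37; q=1: -45; q=2: -32; q=3: -17; q=4: -1; q=5: 1; q=6: -27.
Profit is maximized at q = 5. AVC there is 47/5 = £9.40 ≤ P, so producing beats shutting down (which would give -£37).

q = 5; profit = £1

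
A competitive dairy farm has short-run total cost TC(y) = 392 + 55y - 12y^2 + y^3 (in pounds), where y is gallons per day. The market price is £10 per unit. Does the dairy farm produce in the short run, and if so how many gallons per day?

Shut down

Variable cost is VC = 55y - 12y^2 + y^3, so AVC = VC/y = 55 - 12y + y^2 and MC = dTC/dy = 55 - 24y + 3y^2.
The AVC parabola has its vertex at y = 12/2 = 6, where AVC = 55 - 12·6 + 6^2 = £19.
Since P = £10 < min AVC = £19, price fails to cover variable cost at any output.
Shutting down limits the loss to fixed cost, £392.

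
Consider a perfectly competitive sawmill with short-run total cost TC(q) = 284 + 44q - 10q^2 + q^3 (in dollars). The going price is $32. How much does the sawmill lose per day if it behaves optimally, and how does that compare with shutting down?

AVC = 44 - 10q + q^2 has its minimum $19 at q = 5; price $32 clears that bar, so the firm operates.
With MC = 44 - 20q + 3q^2, P = MC on the upward-sloping part at q* = 6.
TR = 32·6 = 192. TC = 284 + 120 = 404. Profit = 192 − 404 = -$212.
That loss of $212 beats the $284 the firm would lose by shutting down; producing recovers $72 of fixed cost.

Profit = -$212 at q = 6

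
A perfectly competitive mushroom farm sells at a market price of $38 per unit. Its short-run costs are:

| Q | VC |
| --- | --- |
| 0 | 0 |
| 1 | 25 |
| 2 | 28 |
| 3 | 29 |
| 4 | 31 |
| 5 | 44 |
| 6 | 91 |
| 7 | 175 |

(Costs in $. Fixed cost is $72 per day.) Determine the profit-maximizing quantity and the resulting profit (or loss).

Compute π = P·Q − TC at each output: Q=0: -72; Q=1: -59; Q=2: -24; Q=3: 13; Q=4: 49; Q=5: 74; Q=6: 65; Q=7: 19.
Profit is maximized at Q = 5. AVC there is 44/5 = $8.80 ≤ P, so producing beats shutting down (which would give -$72).

Q = 5; profit = $74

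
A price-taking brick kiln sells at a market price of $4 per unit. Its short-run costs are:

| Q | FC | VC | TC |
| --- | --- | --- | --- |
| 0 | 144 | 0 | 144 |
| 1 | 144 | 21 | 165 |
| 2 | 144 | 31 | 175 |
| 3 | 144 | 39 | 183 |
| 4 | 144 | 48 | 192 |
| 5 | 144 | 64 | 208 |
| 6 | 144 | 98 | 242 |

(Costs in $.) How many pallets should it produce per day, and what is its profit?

Profit at each row (π = 4Q − TC): Q=0: -144; Q=1: -161; Q=2: -167; Q=3: -171; Q=4: -176; Q=5: -188; Q=6: -218.
Profit is highest at Q = 0. Equivalently, the lowest AVC in the table is 48/4 ≈ $12 at Q = 4, and P = $4 falls below it — price never covers variable cost, so the firm shuts down and loses only its fixed cost.

Q = 0 (shut down); profit = -$144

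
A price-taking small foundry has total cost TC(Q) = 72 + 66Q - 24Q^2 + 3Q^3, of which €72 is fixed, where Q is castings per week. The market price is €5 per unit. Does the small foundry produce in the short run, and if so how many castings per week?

Shut down

Variable cost is VC = 66Q - 24Q^2 + 3Q^3, so AVC = VC/Q = 66 - 24Q + 3Q^2 and MC = dTC/dQ = 66 - 48Q + 9Q^2.
AVC is minimized where dAVC/dQ = -24 + 6Q = 0, at Q = 4; min AVC = 66 - 24·4 + 3·4^2 = €18.
With P < min AVC (€5 < €18), every unit sold adds to the loss.
The firm minimizes its loss by shutting down and losing only its fixed cost of €72.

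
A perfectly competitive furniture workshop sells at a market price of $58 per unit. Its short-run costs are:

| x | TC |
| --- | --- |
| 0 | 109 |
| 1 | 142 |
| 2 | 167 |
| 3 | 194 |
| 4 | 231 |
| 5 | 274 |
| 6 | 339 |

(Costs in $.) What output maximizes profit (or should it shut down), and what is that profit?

Compute π = P·x − TC at each output: x=0: -109; x=1: -84; x=2: -51; x=3: -20; x=4: 1; x=5: 16; x=6: 9.
Profit is maximized at x = 5. AVC there is 165/5 = $33 ≤ P, so producing beats shutting down (which would give -$109).

x = 5; profit = $16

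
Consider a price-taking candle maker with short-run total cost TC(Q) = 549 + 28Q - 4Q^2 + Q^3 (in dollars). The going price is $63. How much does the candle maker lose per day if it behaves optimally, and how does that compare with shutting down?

Profit = -$399 at Q = 5

AVC = 28 - 4Q + Q^2; min AVC = $24 at Q = 2. Since P = $63 ≥ min AVC, the firm produces.
With MC = 28 - 8Q + 3Q^2, P = MC on the upward-sloping part at Q* = 5.
TR = 63·5 = 315. TC = 549 + 165 = 714. Profit = 315 − 714 = -$399.
Shutting down would mean losing the fixed cost of $549, so operating at a loss of $399 is better by $150.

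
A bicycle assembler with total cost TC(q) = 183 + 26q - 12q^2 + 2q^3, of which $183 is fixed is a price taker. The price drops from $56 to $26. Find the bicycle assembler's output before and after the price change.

AVC = 26 - 12q + 2q^2, minimized at q = 3 where min AVC = $8. MC = 26 - 24q + 6q^2.
At P = $56 ≥ min AVC, set P = MC on the rising branch: q = 5.
At P = $26 ≥ min AVC, set P = MC: q = 4. The firm stays open but cuts output.

Output falls from 5 to 4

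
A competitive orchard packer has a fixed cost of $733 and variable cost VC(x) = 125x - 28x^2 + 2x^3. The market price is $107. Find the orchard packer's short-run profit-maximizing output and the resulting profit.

Profit = -$85 at x = 9

AVC = 125 - 28x + 2x^2; min AVC = $27 at x = 7. Since P = $107 ≥ min AVC, the firm produces.
MC = 125 - 56x + 6x^2. Setting P = MC and taking the root on the rising branch gives x* = 9.
TR = 107·9 = 963. TC = 733 + 315 = 1048. Profit = 963 − 1048 = -$85.
By producing, the firm covers all variable cost plus $648 of fixed cost; shutting down would lose the full $733.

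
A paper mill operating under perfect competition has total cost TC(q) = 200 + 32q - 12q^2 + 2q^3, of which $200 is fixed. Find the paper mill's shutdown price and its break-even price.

Shutdown price = min AVC. AVC = 32 - 12q + 2q^2, with vertex at q = 3 and minimum $14.
ATC = 200/q + 32 - 12q + 2q^2. Setting dATC/dq = −200/q^2 − 12 + 4q = 0 gives q = 5 (since 4·5^3 − 12·5^2 = 200).
min ATC = 200/5 + 32 − 12·5 + 2·5^2 = $62. That is the break-even price.
For $14 ≤ P < $62 the firm produces at a loss; below $14 it shuts down.

Shutdown price = $14; break-even price = $62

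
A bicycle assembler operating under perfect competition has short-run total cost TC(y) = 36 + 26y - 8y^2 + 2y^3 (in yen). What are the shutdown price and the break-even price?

Shutdown price = ¥18; break-even price = ¥32

Shutdown price = min AVC. AVC = 26 - 8y + 2y^2, with vertex at y = 2 and minimum ¥18.
ATC = 36/y + 26 - 8y + 2y^2. Setting dATC/dy = −36/y^2 − 8 + 4y = 0 gives y = 3 (since 4·3^3 − 8·3^2 = 36).
min ATC = 36/3 + 26 − 8·3 + 2·3^2 = ¥32. That is the break-even price.
For ¥18 ≤ P < ¥32 the firm produces at a loss; below ¥18 it shuts down.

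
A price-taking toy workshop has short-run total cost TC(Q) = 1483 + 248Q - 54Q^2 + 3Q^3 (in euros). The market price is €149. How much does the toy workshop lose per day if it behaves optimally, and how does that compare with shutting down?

Profit = -€31 at Q = 11

AVC = 248 - 54Q + 3Q^2; min AVC = €5 at Q = 9. Since P = €149 ≥ min AVC, the firm produces.
MC = 248 - 108Q + 9Q^2. Setting P = MC and taking the root on the rising branch gives Q* = 11.
TR = 149·11 = 1639. TC = 1483 + 187 = 1670. Profit = 1639 − 1670 = -€31.
Shutting down would mean losing the fixed cost of €1483, so operating at a loss of €31 is better by €1452.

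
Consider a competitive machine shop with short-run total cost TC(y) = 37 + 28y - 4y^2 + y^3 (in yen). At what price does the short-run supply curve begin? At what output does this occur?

Short-run supply begins at min AVC. From VC = 28y - 4y^2 + y^3, AVC = 28 - 4y + y^2.
dAVC/dy = -4 + 2y = 0 gives y = 2. min AVC = 28 - 4·2 + 2^2 = 24.
The firm shuts down for any P below ¥24.

¥24 per unit, at y = 2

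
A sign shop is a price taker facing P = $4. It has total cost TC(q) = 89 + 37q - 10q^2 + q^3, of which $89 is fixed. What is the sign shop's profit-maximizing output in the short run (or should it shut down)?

Shut down

Variable cost is VC = 37q - 10q^2 + q^3, so AVC = VC/q = 37 - 10q + q^2 and MC = dTC/dq = 37 - 20q + 3q^2.
The AVC parabola has its vertex at q = 10/2 = 5, where AVC = 37 - 10·5 + 5^2 = $12.
Since P = $4 < min AVC = $12, price fails to cover variable cost at any output.
Shutting down limits the loss to fixed cost, $89.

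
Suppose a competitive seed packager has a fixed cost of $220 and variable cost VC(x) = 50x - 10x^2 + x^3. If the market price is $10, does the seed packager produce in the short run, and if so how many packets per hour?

From TC, MC = TC'(x) = 50 - 20x + 3x^2 and AVC = VC/x = 50 - 10x + x^2.
AVC hits its minimum where MC = AVC, at x = 5, giving min AVC = 50 - 10·5 + 5^2 = $25.
P = $10 lies below min AVC = $25; no output level covers variable cost.
The firm minimizes its loss by shutting down and losing only its fixed cost of $220.

Shut down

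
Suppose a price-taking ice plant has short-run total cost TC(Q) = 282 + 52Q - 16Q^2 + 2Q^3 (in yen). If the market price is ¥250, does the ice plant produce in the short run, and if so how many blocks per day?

Variable cost is VC = 52Q - 16Q^2 + 2Q^3, so AVC = VC/Q = 52 - 16Q + 2Q^2 and MC = dTC/dQ = 52 - 32Q + 6Q^2.
AVC hits its minimum where MC = AVC, at Q = 4, giving min AVC = 52 - 16·4 + 2·4^2 = ¥20.
P = ¥250 exceeds min AVC = ¥20, so the firm stays open.
Set P = MC: 250 = 52 - 32Q + 6Q^2 → -198 - 32Q + 6Q^2 = 0. The roots are Q = -11/3 and Q = 9; the profit-maximizing output is on the rising part of MC, so Q* = 9.
Check: AVC at Q = 9 is ¥70 ≤ P, so revenue covers variable cost.
Profit = P·Q − TC = 250·9 − 912 = ¥1338.

Produce at Q = 9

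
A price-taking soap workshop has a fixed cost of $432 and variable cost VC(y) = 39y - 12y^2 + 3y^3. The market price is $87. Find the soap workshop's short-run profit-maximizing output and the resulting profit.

AVC = 39 - 12y + 3y^2; min AVC = $27 at y = 2. Since P = $87 ≥ min AVC, the firm produces.
MC = 39 - 24y + 9y^2. Setting P = MC and taking the root on the rising branch gives y* = 4.
TR = 87·4 = 348. TC = 432 + 156 = 588. Profit = 348 − 588 = -$240.
Shutting down would mean losing the fixed cost of $432, so operating at a loss of $240 is better by $192.

Profit = -$240 at y = 4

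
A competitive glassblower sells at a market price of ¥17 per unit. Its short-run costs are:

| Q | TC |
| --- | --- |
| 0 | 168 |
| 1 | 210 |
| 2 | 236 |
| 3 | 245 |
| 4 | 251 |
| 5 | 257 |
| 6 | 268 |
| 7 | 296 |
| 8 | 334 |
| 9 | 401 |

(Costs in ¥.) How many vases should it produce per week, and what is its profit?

Q = 6; profit = -¥166

Tabulate TR − TC: Q=0: -168; Q=1: -193; Q=2: -202; Q=3: -194; Q=4: -183; Q=5: -172; Q=6: -166; Q=7: -177; Q=8: -198; Q=9: -248.
Profit is maximized at Q = 6. AVC there is 100/6 = ¥16.67 ≤ P, so producing beats shutting down (which would give -¥168).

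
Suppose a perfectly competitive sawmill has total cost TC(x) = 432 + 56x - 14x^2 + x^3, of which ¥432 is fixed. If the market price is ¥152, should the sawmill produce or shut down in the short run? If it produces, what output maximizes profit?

Produce at x = 12

From TC, MC = TC'(x) = 56 - 28x + 3x^2 and AVC = VC/x = 56 - 14x + x^2.
AVC is minimized where dAVC/dx = -14 + 2x = 0, at x = 7; min AVC = 56 - 14·7 + 7^2 = ¥7.
Since P = ¥152 ≥ min AVC = ¥7, price covers variable cost and the firm should produce.
P = MC gives -96 - 28x + 3x^2 = 0, with roots -8/3 and 12. Take the larger (rising MC): x* = 12.
Check: AVC at x = 12 is ¥32 ≤ P, so revenue covers variable cost.
Profit = P·x − TC = 152·12 − 816 = ¥1008.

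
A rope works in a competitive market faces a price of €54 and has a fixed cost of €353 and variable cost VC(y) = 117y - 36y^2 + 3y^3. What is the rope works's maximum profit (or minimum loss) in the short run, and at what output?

AVC = 117 - 36y + 3y^2 has its minimum €9 at y = 6; price €54 clears that bar, so the firm operates.
MC = 117 - 72y + 9y^2. Setting P = MC and taking the root on the rising branch gives y* = 7.
TR = 54·7 = 378. TC = 353 + 84 = 437. Profit = 378 − 437 = -€59.
That loss of €59 beats the €353 the firm would lose by shutting down; producing recovers €294 of fixed cost.

Profit = -€59 at y = 7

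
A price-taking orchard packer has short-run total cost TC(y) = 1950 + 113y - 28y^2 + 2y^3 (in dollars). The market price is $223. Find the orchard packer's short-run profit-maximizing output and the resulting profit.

AVC = 113 - 28y + 2y^2 has its minimum $15 at y = 7; price $223 clears that bar, so the firm operates.
With MC = 113 - 56y + 6y^2, P = MC on the upward-sloping part at y* = 11.
TR = 223·11 = 2453. TC = 1950 + 517 = 2467. Profit = 2453 − 2467 = -$14.
That loss of $14 beats the $1950 the firm would lose by shutting down; producing recovers $1936 of fixed cost.

Profit = -$14 at y = 11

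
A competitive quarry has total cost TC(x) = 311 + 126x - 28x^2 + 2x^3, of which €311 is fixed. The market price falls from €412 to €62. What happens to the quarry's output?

MC = 126 - 56x + 6x^2; the shutdown threshold is min AVC = €28 (at x = 7).
At P = €412 ≥ min AVC, set P = MC on the rising branch: x = 13.
At P = €62 ≥ min AVC, set P = MC: x = 8. The firm stays open but cuts output.

Output falls from 13 to 8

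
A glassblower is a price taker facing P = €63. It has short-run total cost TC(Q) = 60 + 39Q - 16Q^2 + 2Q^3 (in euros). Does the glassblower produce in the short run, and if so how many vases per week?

From TC, MC = TC'(Q) = 39 - 32Q + 6Q^2 and AVC = VC/Q = 39 - 16Q + 2Q^2.
AVC hits its minimum where MC = AVC, at Q = 4, giving min AVC = 39 - 16·4 + 2·4^2 = €7.
Because €63 ≥ €7, revenue can cover variable cost; the firm operates.
Solving P = MC: -24 - 32Q + 6Q^2 = 0 ⇒ Q = -2/3 or 6. On the upward-sloping branch, Q* = 6.
Check: AVC at Q = 6 is €15 ≤ P, so revenue covers variable cost.
Profit = P·Q − TC = 63·6 − 150 = €228.

Produce at Q = 6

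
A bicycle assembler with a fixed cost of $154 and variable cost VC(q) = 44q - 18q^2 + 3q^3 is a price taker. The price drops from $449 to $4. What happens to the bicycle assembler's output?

Output falls from 9 to 0 (the firm shuts down)

AVC = 44 - 18q + 3q^2, minimized at q = 3 where min AVC = $17. MC = 44 - 36q + 9q^2.
At P = $449 ≥ min AVC, set P = MC on the rising branch: q = 9.
At P = $4 < min AVC = $17, price no longer covers variable cost at any output, so the firm shuts down: q = 0.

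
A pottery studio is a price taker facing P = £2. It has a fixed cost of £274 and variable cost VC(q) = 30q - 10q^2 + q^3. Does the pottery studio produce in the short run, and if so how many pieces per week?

Shut down

From TC, MC = TC'(q) = 30 - 20q + 3q^2 and AVC = VC/q = 30 - 10q + q^2.
AVC is minimized where dAVC/dq = -10 + 2q = 0, at q = 5; min AVC = 30 - 10·5 + 5^2 = £5.
With P < min AVC (£2 < £5), every unit sold adds to the loss.
Best response: produce nothing and absorb the £274 fixed cost.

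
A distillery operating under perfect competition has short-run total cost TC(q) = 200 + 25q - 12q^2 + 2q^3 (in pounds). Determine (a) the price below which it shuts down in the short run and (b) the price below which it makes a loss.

Shutdown price = min AVC. AVC = 25 - 12q + 2q^2, with vertex at q = 3 and minimum £7.
ATC = 200/q + 25 - 12q + 2q^2. Setting dATC/dq = −200/q^2 − 12 + 4q = 0 gives q = 5 (since 4·5^3 − 12·5^2 = 200).
min ATC = 200/5 + 25 − 12·5 + 2·5^2 = £55. That is the break-even price.
Between these two prices the firm operates at a loss; above £55 it earns a profit.

Shutdown price = £7; break-even price = £55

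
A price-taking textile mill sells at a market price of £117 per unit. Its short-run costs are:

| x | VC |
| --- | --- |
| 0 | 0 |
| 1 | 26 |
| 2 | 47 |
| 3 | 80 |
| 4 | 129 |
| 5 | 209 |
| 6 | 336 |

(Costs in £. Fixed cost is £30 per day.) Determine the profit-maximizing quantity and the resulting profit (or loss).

Compute π = P·x − TC at each output: x=0: -30; x=1: 61; x=2: 157; x=3: 241; x=4: 309; x=5: 346; x=6: 336.
Profit is maximized at x = 5. AVC there is 209/5 = £41.80 ≤ P, so producing beats shutting down (which would give -£30).

x = 5; profit = £346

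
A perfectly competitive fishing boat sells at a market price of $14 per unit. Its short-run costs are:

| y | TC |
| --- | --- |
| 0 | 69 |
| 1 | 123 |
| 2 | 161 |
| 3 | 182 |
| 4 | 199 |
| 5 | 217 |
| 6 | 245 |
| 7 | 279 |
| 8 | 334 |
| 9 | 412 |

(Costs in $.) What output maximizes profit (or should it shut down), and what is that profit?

y = 0 (shut down); profit = -$69

Compute π = P·y − TC at each output: y=0: -69; y=1: -109; y=2: -133; y=3: -140; y=4: -143; y=5: -147; y=6: -161; y=7: -181; y=8: -222; y=9: -286.
Profit is highest at y = 0. Equivalently, the lowest AVC in the table is 176/6 ≈ $29.33 at y = 6, and P = $14 falls below it — price never covers variable cost, so the firm shuts down and loses only its fixed cost.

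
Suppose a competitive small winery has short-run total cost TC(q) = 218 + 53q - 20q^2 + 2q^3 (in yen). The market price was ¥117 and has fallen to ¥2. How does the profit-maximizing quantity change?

Output falls from 8 to 0 (the firm shuts down)

MC = 53 - 40q + 6q^2; the shutdown threshold is min AVC = ¥3 (at q = 5).
With P = ¥117 above the shutdown price, P = MC gives q = 8.
At P = ¥2 < min AVC = ¥3, price no longer covers variable cost at any output, so the firm shuts down: q = 0.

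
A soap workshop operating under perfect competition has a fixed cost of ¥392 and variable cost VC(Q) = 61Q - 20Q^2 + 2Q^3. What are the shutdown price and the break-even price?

AVC = 61 - 20Q + 2Q^2; minimized at Q = 5, giving min AVC = ¥11. That is the shutdown price.
ATC = 392/Q + 61 - 20Q + 2Q^2. Setting dATC/dQ = −392/Q^2 − 20 + 4Q = 0 gives Q = 7 (since 4·7^3 − 20·7^2 = 392).
min ATC = 392/7 + 61 − 20·7 + 2·7^2 = ¥75. That is the break-even price.
For ¥11 ≤ P < ¥75 the firm produces at a loss; below ¥11 it shuts down.

Shutdown price = ¥11; break-even price = ¥75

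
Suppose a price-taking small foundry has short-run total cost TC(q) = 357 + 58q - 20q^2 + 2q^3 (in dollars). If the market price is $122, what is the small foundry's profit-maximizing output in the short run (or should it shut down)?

Variable cost is VC = 58q - 20q^2 + 2q^3, so AVC = VC/q = 58 - 20q + 2q^2 and MC = dTC/dq = 58 - 40q + 6q^2.
AVC hits its minimum where MC = AVC, at q = 5, giving min AVC = 58 - 20·5 + 2·5^2 = $8.
Since P = $122 ≥ min AVC = $8, price covers variable cost and the firm should produce.
P = MC gives -64 - 40q + 6q^2 = 0, with roots -4/3 and 8. Take the larger (rising MC): q* = 8.
Check: AVC at q = 8 is $26 ≤ P, so revenue covers variable cost.
Profit = P·q − TC = 122·8 − 565 = $411.

Produce at q = 8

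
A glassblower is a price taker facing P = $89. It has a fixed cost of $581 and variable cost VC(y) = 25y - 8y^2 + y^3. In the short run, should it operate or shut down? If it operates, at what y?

Produce at y = 8

Variable cost is VC = 25y - 8y^2 + y^3, so AVC = VC/y = 25 - 8y + y^2 and MC = dTC/dy = 25 - 16y + 3y^2.
AVC is minimized where dAVC/dy = -8 + 2y = 0, at y = 4; min AVC = 25 - 8·4 + 4^2 = $9.
Since P = $89 ≥ min AVC = $9, price covers variable cost and the firm should produce.
Solving P = MC: -64 - 16y + 3y^2 = 0 ⇒ y = -8/3 or 8. On the upward-sloping branch, y* = 8.
Check: AVC at y = 8 is $25 ≤ P, so revenue covers variable cost.
Profit = P·y − TC = 89·8 − 781 = -$69, a loss, but smaller than the $581 fixed cost the firm would lose by shutting down.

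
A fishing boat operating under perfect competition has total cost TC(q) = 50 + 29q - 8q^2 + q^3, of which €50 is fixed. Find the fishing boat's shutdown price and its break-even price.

Shutdown price = €13; break-even price = €24

AVC = 29 - 8q + q^2; minimized at q = 4, giving min AVC = €13. That is the shutdown price.
ATC = 50/q + 29 - 8q + q^2. Setting dATC/dq = −50/q^2 − 8 + 2q = 0 gives q = 5 (since 2·5^3 − 8·5^2 = 50).
min ATC = 50/5 + 29 − 8·5 + 5^2 = €24. That is the break-even price.
For €13 ≤ P < €24 the firm produces at a loss; below €13 it shuts down.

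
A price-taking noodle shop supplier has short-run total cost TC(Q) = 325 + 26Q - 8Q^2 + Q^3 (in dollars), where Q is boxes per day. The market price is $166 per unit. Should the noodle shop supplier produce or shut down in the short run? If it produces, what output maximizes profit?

From TC, MC = TC'(Q) = 26 - 16Q + 3Q^2 and AVC = VC/Q = 26 - 8Q + Q^2.
AVC is minimized where dAVC/dQ = -8 + 2Q = 0, at Q = 4; min AVC = 26 - 8·4 + 4^2 = $10.
P = $166 exceeds min AVC = $10, so the firm stays open.
P = MC gives -140 - 16Q + 3Q^2 = 0, with roots -14/3 and 10. Take the larger (rising MC): Q* = 10.
Check: AVC at Q = 10 is $46 ≤ P, so revenue covers variable cost.
Profit = P·Q − TC = 166·10 − 785 = $875.

Produce at Q = 10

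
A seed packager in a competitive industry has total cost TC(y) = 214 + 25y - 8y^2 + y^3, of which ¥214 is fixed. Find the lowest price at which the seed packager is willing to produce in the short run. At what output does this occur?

¥9 per unit, at y = 4

Short-run supply begins at min AVC. From VC = 25y - 8y^2 + y^3, AVC = 25 - 8y + y^2.
dAVC/dy = -8 + 2y = 0 gives y = 4. min AVC = 25 - 8·4 + 4^2 = 9.
So the shutdown price is ¥9.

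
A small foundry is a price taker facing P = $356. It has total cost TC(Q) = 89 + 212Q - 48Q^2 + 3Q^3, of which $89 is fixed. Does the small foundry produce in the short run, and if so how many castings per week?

From TC, MC = TC'(Q) = 212 - 96Q + 9Q^2 and AVC = VC/Q = 212 - 48Q + 3Q^2.
The AVC parabola has its vertex at Q = 48/6 = 8, where AVC = 212 - 48·8 + 3·8^2 = $20.
Because $356 ≥ $20, revenue can cover variable cost; the firm operates.
P = MC gives -144 - 96Q + 9Q^2 = 0, with roots -4/3 and 12. Take the larger (rising MC): Q* = 12.
Check: AVC at Q = 12 is $68 ≤ P, so revenue covers variable cost.
Profit = P·Q − TC = 356·12 − 905 = $3367.

Produce at Q = 12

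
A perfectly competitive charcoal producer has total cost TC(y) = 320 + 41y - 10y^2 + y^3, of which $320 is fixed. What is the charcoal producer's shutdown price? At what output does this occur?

$16 per unit, at y = 5

Short-run supply begins at min AVC. From VC = 41y - 10y^2 + y^3, AVC = 41 - 10y + y^2.
dAVC/dy = -10 + 2y = 0 gives y = 5. min AVC = 41 - 10·5 + 5^2 = 16.
The firm shuts down for any P below $16.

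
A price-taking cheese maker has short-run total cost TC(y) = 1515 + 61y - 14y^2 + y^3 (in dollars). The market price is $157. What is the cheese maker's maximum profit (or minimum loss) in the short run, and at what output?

AVC = 61 - 14y + y^2 has its minimum $12 at y = 7; price $157 clears that bar, so the firm operates.
MC = 61 - 28y + 3y^2. Setting P = MC and taking the root on the rising branch gives y* = 12.
TR = 157·12 = 1884. TC = 1515 + 444 = 1959. Profit = 1884 − 1959 = -$75.
By producing, the firm covers all variable cost plus $1440 of fixed cost; shutting down would lose the full $1515.

Profit = -$75 at y = 12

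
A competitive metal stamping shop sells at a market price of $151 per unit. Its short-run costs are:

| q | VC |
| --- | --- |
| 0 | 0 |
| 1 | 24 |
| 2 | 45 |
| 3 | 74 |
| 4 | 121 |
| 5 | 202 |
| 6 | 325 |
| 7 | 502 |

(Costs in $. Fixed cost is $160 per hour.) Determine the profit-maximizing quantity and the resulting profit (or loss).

q = 6; profit = $421

Profit at each row (π = 151q − TC): q=0: -160; q=1: -33; q=2: 97; q=3: 219; q=4: 323; q=5: 393; q=6: 421; q=7: 395.
Profit is maximized at q = 6. AVC there is 325/6 = $54.17 ≤ P, so producing beats shutting down (which would give -$160).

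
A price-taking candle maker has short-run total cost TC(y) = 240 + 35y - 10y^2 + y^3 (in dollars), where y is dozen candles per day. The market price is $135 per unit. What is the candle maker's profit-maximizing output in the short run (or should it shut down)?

Produce at y = 10

Variable cost is VC = 35y - 10y^2 + y^3, so AVC = VC/y = 35 - 10y + y^2 and MC = dTC/dy = 35 - 20y + 3y^2.
The AVC parabola has its vertex at y = 10/2 = 5, where AVC = 35 - 10·5 + 5^2 = $10.
Because $135 ≥ $10, revenue can cover variable cost; the firm operates.
Set P = MC: 135 = 35 - 20y + 3y^2 → -100 - 20y + 3y^2 = 0. The roots are y = -10/3 and y = 10; the profit-maximizing output is on the rising part of MC, so y* = 10.
Check: AVC at y = 10 is $35 ≤ P, so revenue covers variable cost.
Profit = P·y − TC = 135·10 − 590 = $760.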